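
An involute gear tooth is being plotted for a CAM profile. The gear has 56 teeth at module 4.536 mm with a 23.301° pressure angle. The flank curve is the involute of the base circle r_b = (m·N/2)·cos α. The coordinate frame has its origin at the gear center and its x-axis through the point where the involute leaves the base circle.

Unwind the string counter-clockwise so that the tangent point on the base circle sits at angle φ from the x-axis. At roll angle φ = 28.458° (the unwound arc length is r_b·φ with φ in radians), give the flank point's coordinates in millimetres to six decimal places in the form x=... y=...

pitch radius r_p = m·N/2 = 4.536·56/2 = 127.008000
base radius r_b = r_p·cos α = 127.008000·cos 23.301° = 116.649161
roll angle φ = 28.458° = 0.49668580 rad
x = r_b·(cos φ + φ·sin φ) = 116.649161·(0.87916665 + 0.49668580·0.47651443) = 130.162337
y = r_b·(sin φ − φ·cos φ) = 116.649161·(0.47651443 − 0.49668580·0.87916665) = 4.647867

x=130.162337 y=4.647867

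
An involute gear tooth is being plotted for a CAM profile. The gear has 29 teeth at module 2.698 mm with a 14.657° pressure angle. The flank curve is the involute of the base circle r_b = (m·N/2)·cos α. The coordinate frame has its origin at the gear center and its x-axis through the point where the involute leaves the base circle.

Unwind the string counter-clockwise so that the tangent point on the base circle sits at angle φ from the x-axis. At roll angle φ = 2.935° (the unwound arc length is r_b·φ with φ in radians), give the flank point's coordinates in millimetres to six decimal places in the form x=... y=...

pitch radius r_p = m·N/2 = 2.698·29/2 = 39.121000
base radius r_b = r_p·cos α = 39.121000·cos 14.657° = 37.847921
roll angle φ = 2.935° = 0.05122541 rad
x = r_b·(cos φ + φ·sin φ) = 37.847921·(0.99868827 + 0.05122541·0.05120301) = 37.897546
y = r_b·(sin φ − φ·cos φ) = 37.847921·(0.05120301 − 0.05122541·0.99868827) = 0.001695

x=37.897546 y=0.001695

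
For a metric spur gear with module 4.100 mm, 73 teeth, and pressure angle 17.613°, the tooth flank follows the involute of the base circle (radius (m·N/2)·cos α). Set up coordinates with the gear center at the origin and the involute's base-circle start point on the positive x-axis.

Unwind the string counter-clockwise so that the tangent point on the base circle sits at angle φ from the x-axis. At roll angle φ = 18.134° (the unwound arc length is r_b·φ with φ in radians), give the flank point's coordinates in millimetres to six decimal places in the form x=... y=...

x=149.600732 y=1.492314

pitch radius r_p = m·N/2 = 4.100·73/2 = 149.650000
base radius r_b = r_p·cos α = 149.650000·cos 17.613° = 142.634713
roll angle φ = 18.134° = 0.31649801 rad
x = r_b·(cos φ + φ·sin φ) = 142.634713·(0.95033121 + 0.31649801·0.31124042) = 149.600732
y = r_b·(sin φ − φ·cos φ) = 142.634713·(0.31124042 − 0.31649801·0.95033121) = 1.492314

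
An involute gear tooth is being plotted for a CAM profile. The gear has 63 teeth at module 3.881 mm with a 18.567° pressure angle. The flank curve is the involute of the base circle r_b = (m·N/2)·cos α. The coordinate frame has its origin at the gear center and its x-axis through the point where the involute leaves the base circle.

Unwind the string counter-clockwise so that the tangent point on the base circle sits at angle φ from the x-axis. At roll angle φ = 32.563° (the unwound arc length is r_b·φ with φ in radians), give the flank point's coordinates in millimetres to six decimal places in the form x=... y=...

pitch radius r_p = m·N/2 = 3.881·63/2 = 122.251500
base radius r_b = r_p·cos α = 122.251500·cos 18.567° = 115.888549
roll angle φ = 32.563° = 0.56833156 rad
x = r_b·(cos φ + φ·sin φ) = 115.888549·(0.84280014 + 0.56833156·0.53822664) = 133.120172
y = r_b·(sin φ − φ·cos φ) = 115.888549·(0.53822664 − 0.56833156·0.84280014) = 6.864857

x=133.120172 y=6.864857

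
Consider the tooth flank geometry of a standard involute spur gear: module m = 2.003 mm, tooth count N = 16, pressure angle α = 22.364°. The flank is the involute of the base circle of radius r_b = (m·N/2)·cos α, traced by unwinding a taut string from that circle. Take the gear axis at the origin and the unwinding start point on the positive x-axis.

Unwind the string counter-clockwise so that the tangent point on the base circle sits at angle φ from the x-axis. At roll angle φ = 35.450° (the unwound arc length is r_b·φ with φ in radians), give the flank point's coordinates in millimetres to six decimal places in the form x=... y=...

pitch radius r_p = m·N/2 = 2.003·16/2 = 16.024000
base radius r_b = r_p·cos α = 16.024000·cos 22.364° = 14.818759
roll angle φ = 35.450° = 0.61871922 rad
x = r_b·(cos φ + φ·sin φ) = 14.818759·(0.81462197 + 0.61871922·0.57999228) = 17.389434
y = r_b·(sin φ − φ·cos φ) = 14.818759·(0.57999228 − 0.61871922·0.81462197) = 1.125781

x=17.389434 y=1.125781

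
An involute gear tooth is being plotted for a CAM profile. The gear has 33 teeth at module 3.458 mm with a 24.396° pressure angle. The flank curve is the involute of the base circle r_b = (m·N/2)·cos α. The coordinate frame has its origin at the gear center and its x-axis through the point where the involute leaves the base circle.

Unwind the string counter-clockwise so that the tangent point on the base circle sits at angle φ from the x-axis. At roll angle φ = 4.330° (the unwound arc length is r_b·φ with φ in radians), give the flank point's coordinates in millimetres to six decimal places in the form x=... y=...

pitch radius r_p = m·N/2 = 3.458·33/2 = 57.057000
base radius r_b = r_p·cos α = 57.057000·cos 24.396° = 51.962523
roll angle φ = 4.330° = 0.07557276 rad
x = r_b·(cos φ + φ·sin φ) = 51.962523·(0.99714574 + 0.07557276·0.07550084) = 52.110697
y = r_b·(sin φ − φ·cos φ) = 51.962523·(0.07550084 − 0.07557276·0.99714574) = 0.007472

x=52.110697 y=0.007472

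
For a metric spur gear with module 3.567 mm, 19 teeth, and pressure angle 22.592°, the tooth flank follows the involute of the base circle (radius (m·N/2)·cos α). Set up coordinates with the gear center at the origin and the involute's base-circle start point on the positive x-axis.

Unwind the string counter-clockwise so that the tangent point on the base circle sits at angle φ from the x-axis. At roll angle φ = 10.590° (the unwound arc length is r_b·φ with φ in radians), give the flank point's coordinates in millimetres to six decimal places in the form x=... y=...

pitch radius r_p = m·N/2 = 3.567·19/2 = 33.886500
base radius r_b = r_p·cos α = 33.886500·cos 22.592° = 31.286181
roll angle φ = 10.590° = 0.18483037 rad
x = r_b·(cos φ + φ·sin φ) = 31.286181·(0.98296744 + 0.18483037·0.18377979) = 31.816029
y = r_b·(sin φ − φ·cos φ) = 31.286181·(0.18377979 − 0.18483037·0.98296744) = 0.065625

x=31.816029 y=0.065625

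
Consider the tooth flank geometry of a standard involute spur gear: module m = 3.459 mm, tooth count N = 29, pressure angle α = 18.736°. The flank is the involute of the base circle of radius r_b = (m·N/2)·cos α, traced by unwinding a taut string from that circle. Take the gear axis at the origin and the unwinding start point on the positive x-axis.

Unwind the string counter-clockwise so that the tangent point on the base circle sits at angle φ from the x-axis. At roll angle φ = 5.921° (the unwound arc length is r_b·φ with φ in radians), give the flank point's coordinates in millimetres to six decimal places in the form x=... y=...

x=47.750638 y=0.017454

pitch radius r_p = m·N/2 = 3.459·29/2 = 50.155500
base radius r_b = r_p·cos α = 50.155500·cos 18.736° = 47.497692
roll angle φ = 5.921° = 0.10334095 rad
x = r_b·(cos φ + φ·sin φ) = 47.497692·(0.99466507 + 0.10334095·0.10315711) = 47.750638
y = r_b·(sin φ − φ·cos φ) = 47.497692·(0.10315711 − 0.10334095·0.99466507) = 0.017454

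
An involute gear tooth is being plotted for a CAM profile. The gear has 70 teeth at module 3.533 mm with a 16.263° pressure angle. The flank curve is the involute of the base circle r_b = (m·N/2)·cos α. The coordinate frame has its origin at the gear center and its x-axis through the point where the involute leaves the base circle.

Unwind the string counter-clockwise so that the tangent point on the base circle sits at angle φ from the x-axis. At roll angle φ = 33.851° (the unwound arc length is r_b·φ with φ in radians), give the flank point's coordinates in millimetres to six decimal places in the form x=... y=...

x=137.651774 y=7.878913

pitch radius r_p = m·N/2 = 3.533·70/2 = 123.655000
base radius r_b = r_p·cos α = 123.655000·cos 16.263° = 118.707111
roll angle φ = 33.851° = 0.59081141 rad
x = r_b·(cos φ + φ·sin φ) = 118.707111·(0.83048897 + 0.59081141·0.55703507) = 137.651774
y = r_b·(sin φ − φ·cos φ) = 118.707111·(0.55703507 − 0.59081141·0.83048897) = 7.878913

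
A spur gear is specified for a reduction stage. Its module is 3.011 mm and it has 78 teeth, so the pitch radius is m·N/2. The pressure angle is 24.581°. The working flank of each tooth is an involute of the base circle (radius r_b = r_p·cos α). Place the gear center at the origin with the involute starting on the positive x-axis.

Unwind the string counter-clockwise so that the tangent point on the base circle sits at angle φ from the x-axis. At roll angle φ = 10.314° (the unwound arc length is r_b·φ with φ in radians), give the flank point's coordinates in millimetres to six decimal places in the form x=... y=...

x=108.503103 y=0.206968

pitch radius r_p = m·N/2 = 3.011·78/2 = 117.429000
base radius r_b = r_p·cos α = 117.429000·cos 24.581° = 106.786892
roll angle φ = 10.314° = 0.18001326 rad
x = r_b·(cos φ + φ·sin φ) = 106.786892·(0.98384132 + 0.18001326·0.17904262) = 108.503103
y = r_b·(sin φ − φ·cos φ) = 106.786892·(0.17904262 − 0.18001326·0.98384132) = 0.206968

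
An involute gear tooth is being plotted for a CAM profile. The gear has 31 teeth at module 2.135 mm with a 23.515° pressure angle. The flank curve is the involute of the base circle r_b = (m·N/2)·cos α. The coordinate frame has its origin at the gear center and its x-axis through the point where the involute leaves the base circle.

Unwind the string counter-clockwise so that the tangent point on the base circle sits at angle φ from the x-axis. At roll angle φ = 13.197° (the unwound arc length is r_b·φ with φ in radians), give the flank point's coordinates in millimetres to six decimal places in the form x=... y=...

pitch radius r_p = m·N/2 = 2.135·31/2 = 33.092500
base radius r_b = r_p·cos α = 33.092500·cos 23.515° = 30.344355
roll angle φ = 13.197° = 0.23033110 rad
x = r_b·(cos φ + φ·sin φ) = 30.344355·(0.97359086 + 0.23033110·0.22829989) = 31.138631
y = r_b·(sin φ − φ·cos φ) = 30.344355·(0.22829989 − 0.23033110·0.97359086) = 0.122944

x=31.138631 y=0.122944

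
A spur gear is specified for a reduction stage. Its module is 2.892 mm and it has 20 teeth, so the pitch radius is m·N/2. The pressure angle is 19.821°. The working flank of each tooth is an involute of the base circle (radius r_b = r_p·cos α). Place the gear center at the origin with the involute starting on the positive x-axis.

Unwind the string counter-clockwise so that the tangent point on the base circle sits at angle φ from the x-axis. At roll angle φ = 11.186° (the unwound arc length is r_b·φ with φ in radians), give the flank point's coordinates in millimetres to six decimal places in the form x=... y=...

pitch radius r_p = m·N/2 = 2.892·20/2 = 28.920000
base radius r_b = r_p·cos α = 28.920000·cos 19.821° = 27.206679
roll angle φ = 11.186° = 0.19523253 rad
x = r_b·(cos φ + φ·sin φ) = 27.206679·(0.98100259 + 0.19523253·0.19399465) = 27.720251
y = r_b·(sin φ − φ·cos φ) = 27.206679·(0.19399465 − 0.19523253·0.98100259) = 0.067229

x=27.720251 y=0.067229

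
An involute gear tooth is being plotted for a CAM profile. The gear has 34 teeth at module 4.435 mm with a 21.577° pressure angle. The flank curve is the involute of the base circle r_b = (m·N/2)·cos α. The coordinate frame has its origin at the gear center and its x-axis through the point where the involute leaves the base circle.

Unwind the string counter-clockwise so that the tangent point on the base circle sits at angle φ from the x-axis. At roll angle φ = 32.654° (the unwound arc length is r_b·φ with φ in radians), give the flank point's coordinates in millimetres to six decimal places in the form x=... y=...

x=80.590012 y=4.187335

pitch radius r_p = m·N/2 = 4.435·34/2 = 75.395000
base radius r_b = r_p·cos α = 75.395000·cos 21.577° = 70.111634
roll angle φ = 32.654° = 0.56991981 rad
x = r_b·(cos φ + φ·sin φ) = 70.111634·(0.84194424 + 0.56991981·0.53956454) = 80.590012
y = r_b·(sin φ − φ·cos φ) = 70.111634·(0.53956454 − 0.56991981·0.84194424) = 4.187335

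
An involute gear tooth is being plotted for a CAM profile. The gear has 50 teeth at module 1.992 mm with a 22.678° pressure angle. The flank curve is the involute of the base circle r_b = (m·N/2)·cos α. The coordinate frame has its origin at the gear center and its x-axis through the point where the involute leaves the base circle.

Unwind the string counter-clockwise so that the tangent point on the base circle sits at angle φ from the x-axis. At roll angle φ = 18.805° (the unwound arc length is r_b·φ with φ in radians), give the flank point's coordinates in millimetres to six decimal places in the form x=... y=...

pitch radius r_p = m·N/2 = 1.992·50/2 = 49.800000
base radius r_b = r_p·cos α = 49.800000·cos 22.678° = 45.949773
roll angle φ = 18.805° = 0.32820917 rad
x = r_b·(cos φ + φ·sin φ) = 45.949773·(0.94662113 + 0.32820917·0.32234830) = 48.358405
y = r_b·(sin φ − φ·cos φ) = 45.949773·(0.32234830 − 0.32820917·0.94662113) = 0.535709

x=48.358405 y=0.535709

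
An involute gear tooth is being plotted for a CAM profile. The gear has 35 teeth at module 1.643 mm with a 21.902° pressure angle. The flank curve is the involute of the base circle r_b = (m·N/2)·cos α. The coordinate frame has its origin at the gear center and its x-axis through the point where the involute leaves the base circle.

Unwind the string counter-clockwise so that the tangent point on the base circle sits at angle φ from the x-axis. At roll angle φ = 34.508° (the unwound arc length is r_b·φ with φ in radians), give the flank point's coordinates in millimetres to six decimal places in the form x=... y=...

pitch radius r_p = m·N/2 = 1.643·35/2 = 28.752500
base radius r_b = r_p·cos α = 28.752500·cos 21.902° = 26.677238
roll angle φ = 34.508° = 0.60227822 rad
x = r_b·(cos φ + φ·sin φ) = 26.677238·(0.82404710 + 0.60227822·0.56652130) = 31.085665
y = r_b·(sin φ − φ·cos φ) = 26.677238·(0.56652130 − 0.60227822·0.82404710) = 1.873161

x=31.085665 y=1.873161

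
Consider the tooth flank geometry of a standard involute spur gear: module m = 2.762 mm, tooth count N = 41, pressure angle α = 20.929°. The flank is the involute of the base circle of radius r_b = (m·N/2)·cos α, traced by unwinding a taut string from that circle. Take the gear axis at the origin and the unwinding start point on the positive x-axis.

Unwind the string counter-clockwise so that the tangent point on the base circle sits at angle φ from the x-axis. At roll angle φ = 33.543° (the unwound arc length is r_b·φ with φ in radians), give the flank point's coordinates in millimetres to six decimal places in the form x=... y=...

x=61.186317 y=3.417383

pitch radius r_p = m·N/2 = 2.762·41/2 = 56.621000
base radius r_b = r_p·cos α = 56.621000·cos 20.929° = 52.885361
roll angle φ = 33.543° = 0.58543579 rad
x = r_b·(cos φ + φ·sin φ) = 52.885361·(0.83347136 + 0.58543579·0.55256265) = 61.186317
y = r_b·(sin φ − φ·cos φ) = 52.885361·(0.55256265 − 0.58543579·0.83347136) = 3.417383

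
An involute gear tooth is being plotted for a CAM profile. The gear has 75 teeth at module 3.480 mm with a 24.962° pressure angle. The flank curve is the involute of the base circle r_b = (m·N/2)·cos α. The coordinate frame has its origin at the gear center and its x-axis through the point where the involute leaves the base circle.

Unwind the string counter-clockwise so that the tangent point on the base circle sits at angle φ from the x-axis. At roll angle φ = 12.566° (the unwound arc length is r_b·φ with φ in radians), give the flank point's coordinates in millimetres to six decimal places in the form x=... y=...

x=121.120967 y=0.414030

pitch radius r_p = m·N/2 = 3.480·75/2 = 130.500000
base radius r_b = r_p·cos α = 130.500000·cos 24.962° = 118.309718
roll angle φ = 12.566° = 0.21931807 rad
x = r_b·(cos φ + φ·sin φ) = 118.309718·(0.97604604 + 0.21931807·0.21756408) = 121.120967
y = r_b·(sin φ − φ·cos φ) = 118.309718·(0.21756408 − 0.21931807·0.97604604) = 0.414030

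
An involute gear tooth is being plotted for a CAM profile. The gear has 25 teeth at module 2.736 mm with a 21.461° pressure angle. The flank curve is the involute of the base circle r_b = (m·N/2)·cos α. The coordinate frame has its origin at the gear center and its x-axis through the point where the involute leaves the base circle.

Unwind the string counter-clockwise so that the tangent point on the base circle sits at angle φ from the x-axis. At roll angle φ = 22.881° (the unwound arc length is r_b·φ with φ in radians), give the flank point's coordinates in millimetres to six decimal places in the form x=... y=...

x=34.266528 y=0.664989

pitch radius r_p = m·N/2 = 2.736·25/2 = 34.200000
base radius r_b = r_p·cos α = 34.200000·cos 21.461° = 31.828805
roll angle φ = 22.881° = 0.39934879 rad
x = r_b·(cos φ + φ·sin φ) = 31.828805·(0.92131439 + 0.39934879·0.38881845) = 34.266528
y = r_b·(sin φ − φ·cos φ) = 31.828805·(0.38881845 − 0.39934879·0.92131439) = 0.664989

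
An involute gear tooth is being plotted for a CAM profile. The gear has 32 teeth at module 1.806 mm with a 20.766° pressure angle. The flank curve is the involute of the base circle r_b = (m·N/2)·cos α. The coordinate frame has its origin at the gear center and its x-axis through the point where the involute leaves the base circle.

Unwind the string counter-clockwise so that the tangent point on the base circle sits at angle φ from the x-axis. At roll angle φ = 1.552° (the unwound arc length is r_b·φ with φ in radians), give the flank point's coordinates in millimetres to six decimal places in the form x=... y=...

pitch radius r_p = m·N/2 = 1.806·32/2 = 28.896000
base radius r_b = r_p·cos α = 28.896000·cos 20.766° = 27.018807
roll angle φ = 1.552° = 0.02708751 rad
x = r_b·(cos φ + φ·sin φ) = 27.018807·(0.99963316 + 0.02708751·0.02708420) = 27.028718
y = r_b·(sin φ − φ·cos φ) = 27.018807·(0.02708420 − 0.02708751·0.99963316) = 0.000179

x=27.028718 y=0.000179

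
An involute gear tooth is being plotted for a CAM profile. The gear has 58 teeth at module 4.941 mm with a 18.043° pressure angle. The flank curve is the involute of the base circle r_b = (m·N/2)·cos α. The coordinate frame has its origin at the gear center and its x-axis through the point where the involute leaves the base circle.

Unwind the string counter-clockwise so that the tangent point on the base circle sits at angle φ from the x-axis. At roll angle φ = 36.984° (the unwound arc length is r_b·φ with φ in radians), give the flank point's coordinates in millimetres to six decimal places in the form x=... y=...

x=161.737307 y=11.712813

pitch radius r_p = m·N/2 = 4.941·58/2 = 143.289000
base radius r_b = r_p·cos α = 143.289000·cos 18.043° = 136.242668
roll angle φ = 36.984° = 0.64549257 rad
x = r_b·(cos φ + φ·sin φ) = 136.242668·(0.79880354 + 0.64549257·0.60159198) = 161.737307
y = r_b·(sin φ − φ·cos φ) = 136.242668·(0.60159198 − 0.64549257·0.79880354) = 11.712813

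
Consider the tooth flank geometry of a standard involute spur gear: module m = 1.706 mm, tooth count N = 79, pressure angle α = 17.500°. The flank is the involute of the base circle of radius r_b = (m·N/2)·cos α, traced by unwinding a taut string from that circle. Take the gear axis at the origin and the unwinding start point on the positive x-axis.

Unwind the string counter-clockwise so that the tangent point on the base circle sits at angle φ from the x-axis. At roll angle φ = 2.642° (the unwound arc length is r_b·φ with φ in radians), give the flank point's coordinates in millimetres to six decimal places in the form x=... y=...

pitch radius r_p = m·N/2 = 1.706·79/2 = 67.387000
base radius r_b = r_p·cos α = 67.387000·cos 17.500° = 64.268124
roll angle φ = 2.642° = 0.04611160 rad
x = r_b·(cos φ + φ·sin φ) = 64.268124·(0.99893705 + 0.04611160·0.04609526) = 64.336414
y = r_b·(sin φ − φ·cos φ) = 64.268124·(0.04609526 − 0.04611160·0.99893705) = 0.002100

x=64.336414 y=0.002100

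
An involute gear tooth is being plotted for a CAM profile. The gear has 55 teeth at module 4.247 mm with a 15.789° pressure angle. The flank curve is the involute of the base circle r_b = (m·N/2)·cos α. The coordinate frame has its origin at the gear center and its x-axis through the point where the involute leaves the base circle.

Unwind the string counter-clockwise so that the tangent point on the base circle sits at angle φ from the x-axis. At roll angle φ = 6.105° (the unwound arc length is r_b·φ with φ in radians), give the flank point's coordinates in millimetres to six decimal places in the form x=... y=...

pitch radius r_p = m·N/2 = 4.247·55/2 = 116.792500
base radius r_b = r_p·cos α = 116.792500·cos 15.789° = 112.385948
roll angle φ = 6.105° = 0.10655235 rad
x = r_b·(cos φ + φ·sin φ) = 112.385948·(0.99432867 + 0.10655235·0.10635084) = 113.022120
y = r_b·(sin φ − φ·cos φ) = 112.385948·(0.10635084 − 0.10655235·0.99432867) = 0.045268

x=113.022120 y=0.045268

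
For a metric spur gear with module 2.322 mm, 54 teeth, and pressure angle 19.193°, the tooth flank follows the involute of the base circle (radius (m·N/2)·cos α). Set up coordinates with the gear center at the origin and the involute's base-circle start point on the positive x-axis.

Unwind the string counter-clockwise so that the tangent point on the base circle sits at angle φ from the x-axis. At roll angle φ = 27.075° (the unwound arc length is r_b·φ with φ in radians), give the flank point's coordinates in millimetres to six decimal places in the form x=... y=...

x=65.455513 y=2.036464

pitch radius r_p = m·N/2 = 2.322·54/2 = 62.694000
base radius r_b = r_p·cos α = 62.694000·cos 19.193° = 59.209251
roll angle φ = 27.075° = 0.47254789 rad
x = r_b·(cos φ + φ·sin φ) = 59.209251·(0.89041149 + 0.47254789·0.45515644) = 65.455513
y = r_b·(sin φ − φ·cos φ) = 59.209251·(0.45515644 − 0.47254789·0.89041149) = 2.036464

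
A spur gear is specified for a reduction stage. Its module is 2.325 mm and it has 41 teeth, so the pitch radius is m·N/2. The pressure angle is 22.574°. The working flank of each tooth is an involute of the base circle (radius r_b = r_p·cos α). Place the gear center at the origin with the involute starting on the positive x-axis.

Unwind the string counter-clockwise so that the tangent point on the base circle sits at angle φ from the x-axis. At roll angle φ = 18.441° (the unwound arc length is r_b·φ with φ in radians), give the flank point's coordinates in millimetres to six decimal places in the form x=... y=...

pitch radius r_p = m·N/2 = 2.325·41/2 = 47.662500
base radius r_b = r_p·cos α = 47.662500·cos 22.574° = 44.010814
roll angle φ = 18.441° = 0.32185617 rad
x = r_b·(cos φ + φ·sin φ) = 44.010814·(0.94864990 + 0.32185617·0.31632796) = 46.231688
y = r_b·(sin φ − φ·cos φ) = 44.010814·(0.31632796 − 0.32185617·0.94864990) = 0.484081

x=46.231688 y=0.484081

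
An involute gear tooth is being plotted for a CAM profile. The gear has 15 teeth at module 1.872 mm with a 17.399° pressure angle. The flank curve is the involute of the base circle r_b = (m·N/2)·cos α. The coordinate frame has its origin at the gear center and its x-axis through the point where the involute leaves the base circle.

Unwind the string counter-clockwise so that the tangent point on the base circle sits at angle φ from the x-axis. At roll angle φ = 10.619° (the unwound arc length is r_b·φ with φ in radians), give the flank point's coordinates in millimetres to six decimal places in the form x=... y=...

x=13.625737 y=0.028333

pitch radius r_p = m·N/2 = 1.872·15/2 = 14.040000
base radius r_b = r_p·cos α = 14.040000·cos 17.399° = 13.397607
roll angle φ = 10.619° = 0.18533651 rad
x = r_b·(cos φ + φ·sin φ) = 13.397607·(0.98287429 + 0.18533651·0.18427729) = 13.625737
y = r_b·(sin φ − φ·cos φ) = 13.397607·(0.18427729 − 0.18533651·0.98287429) = 0.028333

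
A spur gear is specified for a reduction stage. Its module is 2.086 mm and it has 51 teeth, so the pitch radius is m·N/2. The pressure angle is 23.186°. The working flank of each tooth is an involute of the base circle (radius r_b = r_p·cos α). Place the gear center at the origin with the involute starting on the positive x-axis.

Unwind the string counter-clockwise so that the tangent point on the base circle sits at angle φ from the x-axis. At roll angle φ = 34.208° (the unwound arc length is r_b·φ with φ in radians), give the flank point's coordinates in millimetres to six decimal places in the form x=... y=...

x=56.850148 y=3.346669

pitch radius r_p = m·N/2 = 2.086·51/2 = 53.193000
base radius r_b = r_p·cos α = 53.193000·cos 23.186° = 48.896685
roll angle φ = 34.208° = 0.59704223 rad
x = r_b·(cos φ + φ·sin φ) = 48.896685·(0.82700208 + 0.59704223·0.56219885) = 56.850148
y = r_b·(sin φ − φ·cos φ) = 48.896685·(0.56219885 − 0.59704223·0.82700208) = 3.346669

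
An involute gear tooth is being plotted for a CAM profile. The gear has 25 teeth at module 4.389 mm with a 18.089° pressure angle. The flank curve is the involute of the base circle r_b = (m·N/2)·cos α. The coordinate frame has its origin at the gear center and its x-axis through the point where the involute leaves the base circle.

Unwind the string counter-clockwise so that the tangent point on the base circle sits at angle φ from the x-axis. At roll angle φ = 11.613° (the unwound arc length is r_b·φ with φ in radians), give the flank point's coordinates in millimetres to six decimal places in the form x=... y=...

x=53.211177 y=0.144152

pitch radius r_p = m·N/2 = 4.389·25/2 = 54.862500
base radius r_b = r_p·cos α = 54.862500·cos 18.089° = 52.150941
roll angle φ = 11.613° = 0.20268509 rad
x = r_b·(cos φ + φ·sin φ) = 52.150941·(0.97952960 + 0.20268509·0.20130017) = 53.211177
y = r_b·(sin φ − φ·cos φ) = 52.150941·(0.20130017 − 0.20268509·0.97952960) = 0.144152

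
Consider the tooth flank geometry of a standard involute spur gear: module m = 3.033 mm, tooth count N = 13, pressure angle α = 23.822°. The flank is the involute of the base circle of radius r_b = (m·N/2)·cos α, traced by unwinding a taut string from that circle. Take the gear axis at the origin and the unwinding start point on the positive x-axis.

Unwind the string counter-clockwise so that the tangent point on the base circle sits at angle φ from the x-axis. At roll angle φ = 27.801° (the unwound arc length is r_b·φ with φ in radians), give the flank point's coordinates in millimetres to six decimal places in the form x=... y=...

x=20.034627 y=0.670728

pitch radius r_p = m·N/2 = 3.033·13/2 = 19.714500
base radius r_b = r_p·cos α = 19.714500·cos 23.822° = 18.034916
roll angle φ = 27.801° = 0.48521899 rad
x = r_b·(cos φ + φ·sin φ) = 18.034916·(0.88457284 + 0.48521899·0.46640208) = 20.034627
y = r_b·(sin φ − φ·cos φ) = 18.034916·(0.46640208 − 0.48521899·0.88457284) = 0.670728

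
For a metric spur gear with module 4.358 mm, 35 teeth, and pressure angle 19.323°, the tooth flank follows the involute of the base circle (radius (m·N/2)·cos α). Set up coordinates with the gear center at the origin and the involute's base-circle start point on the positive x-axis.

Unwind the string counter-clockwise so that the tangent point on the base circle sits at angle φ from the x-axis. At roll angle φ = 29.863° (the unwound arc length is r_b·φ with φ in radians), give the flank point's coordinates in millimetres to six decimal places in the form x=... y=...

pitch radius r_p = m·N/2 = 4.358·35/2 = 76.265000
base radius r_b = r_p·cos α = 76.265000·cos 19.323° = 71.968855
roll angle φ = 29.863° = 0.52120767 rad
x = r_b·(cos φ + φ·sin φ) = 71.968855·(0.86721848 + 0.52120767·0.49792782) = 81.090352
y = r_b·(sin φ − φ·cos φ) = 71.968855·(0.49792782 − 0.52120767·0.86721848) = 3.305306

x=81.090352 y=3.305306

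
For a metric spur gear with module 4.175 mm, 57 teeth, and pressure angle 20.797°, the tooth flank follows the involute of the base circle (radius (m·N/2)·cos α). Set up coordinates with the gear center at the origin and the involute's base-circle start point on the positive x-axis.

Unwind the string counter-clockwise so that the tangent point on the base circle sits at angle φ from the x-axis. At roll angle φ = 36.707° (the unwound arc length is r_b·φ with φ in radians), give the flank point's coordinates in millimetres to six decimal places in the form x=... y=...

pitch radius r_p = m·N/2 = 4.175·57/2 = 118.987500
base radius r_b = r_p·cos α = 118.987500·cos 20.797° = 111.234782
roll angle φ = 36.707° = 0.64065801 rad
x = r_b·(cos φ + φ·sin φ) = 111.234782·(0.80170262 + 0.64065801·0.59772310) = 131.773030
y = r_b·(sin φ − φ·cos φ) = 111.234782·(0.59772310 − 0.64065801·0.80170262) = 9.355500

x=131.773030 y=9.355500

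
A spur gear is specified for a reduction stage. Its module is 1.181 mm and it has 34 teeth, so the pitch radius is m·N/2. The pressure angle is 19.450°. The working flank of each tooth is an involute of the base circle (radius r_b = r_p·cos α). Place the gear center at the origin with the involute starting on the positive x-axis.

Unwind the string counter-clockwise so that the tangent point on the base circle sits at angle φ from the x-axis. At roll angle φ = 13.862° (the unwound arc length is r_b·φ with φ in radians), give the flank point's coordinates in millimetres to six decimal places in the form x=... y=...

pitch radius r_p = m·N/2 = 1.181·34/2 = 20.077000
base radius r_b = r_p·cos α = 20.077000·cos 19.450° = 18.931254
roll angle φ = 13.862° = 0.24193754 rad
x = r_b·(cos φ + φ·sin φ) = 18.931254·(0.97087559 + 0.24193754·0.23958419) = 19.477232
y = r_b·(sin φ − φ·cos φ) = 18.931254·(0.23958419 − 0.24193754·0.97087559) = 0.088843

x=19.477232 y=0.088843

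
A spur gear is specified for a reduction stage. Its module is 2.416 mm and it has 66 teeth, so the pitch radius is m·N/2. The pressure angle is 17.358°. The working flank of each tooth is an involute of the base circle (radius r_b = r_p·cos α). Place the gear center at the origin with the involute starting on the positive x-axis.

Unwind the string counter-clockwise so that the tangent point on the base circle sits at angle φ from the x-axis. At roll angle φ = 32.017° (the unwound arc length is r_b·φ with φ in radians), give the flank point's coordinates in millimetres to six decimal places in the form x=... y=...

pitch radius r_p = m·N/2 = 2.416·66/2 = 79.728000
base radius r_b = r_p·cos α = 79.728000·cos 17.358° = 76.097130
roll angle φ = 32.017° = 0.55880207 rad
x = r_b·(cos φ + φ·sin φ) = 76.097130·(0.84789083 + 0.55880207·0.53017086) = 87.066637
y = r_b·(sin φ − φ·cos φ) = 76.097130·(0.53017086 − 0.55880207·0.84789083) = 4.289421

x=87.066637 y=4.289421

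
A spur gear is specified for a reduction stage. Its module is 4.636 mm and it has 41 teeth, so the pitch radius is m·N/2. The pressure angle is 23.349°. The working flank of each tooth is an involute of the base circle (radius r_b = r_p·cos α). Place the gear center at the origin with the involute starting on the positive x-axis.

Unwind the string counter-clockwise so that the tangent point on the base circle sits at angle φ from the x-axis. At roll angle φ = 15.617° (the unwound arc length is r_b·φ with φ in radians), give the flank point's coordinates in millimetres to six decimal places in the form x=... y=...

pitch radius r_p = m·N/2 = 4.636·41/2 = 95.038000
base radius r_b = r_p·cos α = 95.038000·cos 23.349° = 87.255126
roll angle φ = 15.617° = 0.27256807 rad
x = r_b·(cos φ + φ·sin φ) = 87.255126·(0.96308273 + 0.27256807·0.26920558) = 90.436412
y = r_b·(sin φ − φ·cos φ) = 87.255126·(0.26920558 − 0.27256807·0.96308273) = 0.584608

x=90.436412 y=0.584608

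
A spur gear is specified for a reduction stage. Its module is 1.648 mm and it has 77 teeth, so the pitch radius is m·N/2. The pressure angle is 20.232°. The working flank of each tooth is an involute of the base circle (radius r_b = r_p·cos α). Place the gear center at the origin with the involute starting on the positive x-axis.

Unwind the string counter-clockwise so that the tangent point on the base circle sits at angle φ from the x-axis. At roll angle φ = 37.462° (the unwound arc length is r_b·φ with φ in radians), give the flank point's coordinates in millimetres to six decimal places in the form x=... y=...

x=70.930454 y=5.313277

pitch radius r_p = m·N/2 = 1.648·77/2 = 63.448000
base radius r_b = r_p·cos α = 63.448000·cos 20.232° = 59.533260
roll angle φ = 37.462° = 0.65383524 rad
x = r_b·(cos φ + φ·sin φ) = 59.533260·(0.79375691 + 0.65383524·0.60823512) = 70.930454
y = r_b·(sin φ − φ·cos φ) = 59.533260·(0.60823512 − 0.65383524·0.79375691) = 5.313277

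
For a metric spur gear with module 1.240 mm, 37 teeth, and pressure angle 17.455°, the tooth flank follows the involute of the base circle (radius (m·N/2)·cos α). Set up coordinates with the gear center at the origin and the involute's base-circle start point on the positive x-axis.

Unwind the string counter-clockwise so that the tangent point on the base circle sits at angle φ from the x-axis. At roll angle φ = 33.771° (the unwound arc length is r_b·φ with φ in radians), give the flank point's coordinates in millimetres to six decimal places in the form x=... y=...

x=25.361148 y=1.442446

pitch radius r_p = m·N/2 = 1.240·37/2 = 22.940000
base radius r_b = r_p·cos α = 22.940000·cos 17.455° = 21.883678
roll angle φ = 33.771° = 0.58941514 rad
x = r_b·(cos φ + φ·sin φ) = 21.883678·(0.83126593 + 0.58941514·0.55587495) = 25.361148
y = r_b·(sin φ − φ·cos φ) = 21.883678·(0.55587495 − 0.58941514·0.83126593) = 1.442446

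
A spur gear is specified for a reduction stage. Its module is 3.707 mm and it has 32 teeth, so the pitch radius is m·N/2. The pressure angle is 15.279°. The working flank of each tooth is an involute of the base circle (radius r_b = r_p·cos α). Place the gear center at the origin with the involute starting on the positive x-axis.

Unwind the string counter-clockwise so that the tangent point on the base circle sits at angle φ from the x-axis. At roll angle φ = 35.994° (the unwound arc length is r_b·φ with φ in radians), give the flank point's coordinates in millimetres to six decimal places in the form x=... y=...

pitch radius r_p = m·N/2 = 3.707·32/2 = 59.312000
base radius r_b = r_p·cos α = 59.312000·cos 15.279° = 57.215562
roll angle φ = 35.994° = 0.62821381 rad
x = r_b·(cos φ + φ·sin φ) = 57.215562·(0.80907854 + 0.62821381·0.58770053) = 67.415960
y = r_b·(sin φ − φ·cos φ) = 57.215562·(0.58770053 − 0.62821381·0.80907854) = 4.544415

x=67.415960 y=4.544415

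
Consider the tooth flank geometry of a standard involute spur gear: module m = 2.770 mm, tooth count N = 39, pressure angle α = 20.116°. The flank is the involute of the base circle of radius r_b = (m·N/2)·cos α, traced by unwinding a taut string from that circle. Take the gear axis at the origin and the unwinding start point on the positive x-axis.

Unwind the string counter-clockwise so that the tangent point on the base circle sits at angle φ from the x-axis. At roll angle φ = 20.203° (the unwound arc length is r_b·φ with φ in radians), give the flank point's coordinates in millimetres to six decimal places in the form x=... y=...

x=53.775742 y=0.732029

pitch radius r_p = m·N/2 = 2.770·39/2 = 54.015000
base radius r_b = r_p·cos α = 54.015000·cos 20.116° = 50.719990
roll angle φ = 20.203° = 0.35260887 rad
x = r_b·(cos φ + φ·sin φ) = 50.719990·(0.93847494 + 0.35260887·0.34534734) = 53.775742
y = r_b·(sin φ − φ·cos φ) = 50.719990·(0.34534734 − 0.35260887·0.93847494) = 0.732029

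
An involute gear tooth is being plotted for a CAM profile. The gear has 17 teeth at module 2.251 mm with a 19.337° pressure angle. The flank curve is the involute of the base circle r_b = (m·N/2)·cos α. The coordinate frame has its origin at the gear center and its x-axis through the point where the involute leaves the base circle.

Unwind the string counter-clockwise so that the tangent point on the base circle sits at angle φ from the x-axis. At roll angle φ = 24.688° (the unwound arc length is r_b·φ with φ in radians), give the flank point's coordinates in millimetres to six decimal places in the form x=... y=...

pitch radius r_p = m·N/2 = 2.251·17/2 = 19.133500
base radius r_b = r_p·cos α = 19.133500·cos 19.337° = 18.054128
roll angle φ = 24.688° = 0.43088689 rad
x = r_b·(cos φ + φ·sin φ) = 18.054128·(0.90859568 + 0.43088689·0.41767679) = 19.653130
y = r_b·(sin φ − φ·cos φ) = 18.054128·(0.41767679 − 0.43088689·0.90859568) = 0.472564

x=19.653130 y=0.472564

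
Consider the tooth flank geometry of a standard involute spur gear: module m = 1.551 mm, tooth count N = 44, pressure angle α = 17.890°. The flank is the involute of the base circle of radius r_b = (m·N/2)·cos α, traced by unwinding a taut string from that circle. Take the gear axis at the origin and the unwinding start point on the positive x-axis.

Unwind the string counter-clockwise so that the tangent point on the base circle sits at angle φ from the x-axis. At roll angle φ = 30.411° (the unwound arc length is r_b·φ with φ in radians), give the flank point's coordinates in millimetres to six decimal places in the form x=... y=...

x=36.729003 y=1.573364

pitch radius r_p = m·N/2 = 1.551·44/2 = 34.122000
base radius r_b = r_p·cos α = 34.122000·cos 17.890° = 32.472134
roll angle φ = 30.411° = 0.53077208 rad
x = r_b·(cos φ + φ·sin φ) = 32.472134·(0.86241650 + 0.53077208·0.50619935) = 36.729003
y = r_b·(sin φ − φ·cos φ) = 32.472134·(0.50619935 − 0.53077208·0.86241650) = 1.573364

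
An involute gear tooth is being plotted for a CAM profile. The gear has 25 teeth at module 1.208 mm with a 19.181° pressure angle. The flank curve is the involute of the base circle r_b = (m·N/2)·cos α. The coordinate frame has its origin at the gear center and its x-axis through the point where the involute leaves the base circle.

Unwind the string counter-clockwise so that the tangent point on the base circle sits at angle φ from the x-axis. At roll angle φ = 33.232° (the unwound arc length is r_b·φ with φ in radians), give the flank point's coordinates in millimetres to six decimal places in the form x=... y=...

pitch radius r_p = m·N/2 = 1.208·25/2 = 15.100000
base radius r_b = r_p·cos α = 15.100000·cos 19.181° = 14.261729
roll angle φ = 33.232° = 0.58000782 rad
x = r_b·(cos φ + φ·sin φ) = 14.261729·(0.83645837 + 0.58000782·0.54803048) = 16.462604
y = r_b·(sin φ − φ·cos φ) = 14.261729·(0.54803048 − 0.58000782·0.83645837) = 0.896750

x=16.462604 y=0.896750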